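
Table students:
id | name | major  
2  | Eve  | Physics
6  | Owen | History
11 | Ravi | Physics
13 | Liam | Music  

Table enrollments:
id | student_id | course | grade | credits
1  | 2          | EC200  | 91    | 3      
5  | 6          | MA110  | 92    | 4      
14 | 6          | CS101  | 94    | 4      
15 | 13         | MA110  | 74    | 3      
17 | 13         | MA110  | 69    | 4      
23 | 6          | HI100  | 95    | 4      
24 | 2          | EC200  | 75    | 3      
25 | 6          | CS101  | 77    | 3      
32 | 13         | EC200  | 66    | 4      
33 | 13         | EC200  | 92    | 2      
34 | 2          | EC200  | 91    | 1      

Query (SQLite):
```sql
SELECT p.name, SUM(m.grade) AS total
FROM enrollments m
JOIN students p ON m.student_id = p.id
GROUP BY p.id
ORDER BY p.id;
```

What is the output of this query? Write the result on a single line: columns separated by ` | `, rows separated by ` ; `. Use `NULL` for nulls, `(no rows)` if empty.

Eve | 257 ; Owen | 358 ; Liam | 301

Join each enrollments row to its students via student_id.
Group joined rows by students.id; compute SUM(m.grade) per group.
  2: ids {1, 24, 34} → SUM(m.grade)=257
  6: ids {5, 14, 23, 25} → SUM(m.grade)=358
  13: ids {15, 17, 32, 33} → SUM(m.grade)=301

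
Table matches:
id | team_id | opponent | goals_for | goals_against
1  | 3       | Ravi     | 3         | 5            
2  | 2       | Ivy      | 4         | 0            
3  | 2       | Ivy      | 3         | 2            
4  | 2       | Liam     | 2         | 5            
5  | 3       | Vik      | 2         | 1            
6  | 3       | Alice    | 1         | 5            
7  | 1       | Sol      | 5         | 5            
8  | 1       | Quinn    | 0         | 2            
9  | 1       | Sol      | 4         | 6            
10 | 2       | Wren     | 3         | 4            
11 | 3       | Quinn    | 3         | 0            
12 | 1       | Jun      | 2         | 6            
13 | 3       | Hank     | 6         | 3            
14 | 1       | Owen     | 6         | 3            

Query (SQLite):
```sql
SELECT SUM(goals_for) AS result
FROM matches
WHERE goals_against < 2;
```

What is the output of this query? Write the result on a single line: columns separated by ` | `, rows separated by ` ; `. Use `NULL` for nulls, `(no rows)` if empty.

9

Rows where goals_against < 2 → goals_for values: [4, 2, 3].
SUM of non-NULL values = 9.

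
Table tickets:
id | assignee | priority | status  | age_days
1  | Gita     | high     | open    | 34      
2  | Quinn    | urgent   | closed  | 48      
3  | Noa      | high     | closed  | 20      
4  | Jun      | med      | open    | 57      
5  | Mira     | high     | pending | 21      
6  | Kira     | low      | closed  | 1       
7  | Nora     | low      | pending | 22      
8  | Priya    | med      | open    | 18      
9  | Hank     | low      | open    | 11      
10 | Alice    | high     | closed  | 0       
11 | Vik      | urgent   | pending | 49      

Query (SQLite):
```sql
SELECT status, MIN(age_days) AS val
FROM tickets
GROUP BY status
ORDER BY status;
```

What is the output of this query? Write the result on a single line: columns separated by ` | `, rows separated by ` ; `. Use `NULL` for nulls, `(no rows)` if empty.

Partition tickets by status; compute MIN(age_days) within each group.
  closed: ids {2, 3, 6, 10} → MIN(age_days)=0
  open: ids {1, 4, 8, 9} → MIN(age_days)=11
  pending: ids {5, 7, 11} → MIN(age_days)=21

closed | 0 ; open | 11 ; pending | 21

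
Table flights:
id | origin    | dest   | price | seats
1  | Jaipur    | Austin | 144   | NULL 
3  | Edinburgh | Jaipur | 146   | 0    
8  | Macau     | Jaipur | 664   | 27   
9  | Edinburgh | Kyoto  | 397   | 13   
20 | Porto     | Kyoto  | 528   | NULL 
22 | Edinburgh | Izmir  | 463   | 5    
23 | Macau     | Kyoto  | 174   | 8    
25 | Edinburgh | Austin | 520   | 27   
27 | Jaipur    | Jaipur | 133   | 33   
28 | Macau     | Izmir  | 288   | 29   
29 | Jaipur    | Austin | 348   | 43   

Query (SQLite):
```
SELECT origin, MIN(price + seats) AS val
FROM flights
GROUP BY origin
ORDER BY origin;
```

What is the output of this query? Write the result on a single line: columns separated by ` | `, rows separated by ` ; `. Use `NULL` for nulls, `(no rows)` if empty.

For each row compute price + seats.
Group by origin; take MIN of the expression per group.
  Edinburgh: ids {3, 9, 22, 25} → MIN(price + seats)=146
  Jaipur: ids {1, 27, 29} → MIN(price + seats)=166
  Macau: ids {8, 23, 28} → MIN(price + seats)=182
  Porto: ids {20} → MIN(price + seats)=NULL

Edinburgh | 146 ; Jaipur | 166 ; Macau | 182 ; Porto | NULL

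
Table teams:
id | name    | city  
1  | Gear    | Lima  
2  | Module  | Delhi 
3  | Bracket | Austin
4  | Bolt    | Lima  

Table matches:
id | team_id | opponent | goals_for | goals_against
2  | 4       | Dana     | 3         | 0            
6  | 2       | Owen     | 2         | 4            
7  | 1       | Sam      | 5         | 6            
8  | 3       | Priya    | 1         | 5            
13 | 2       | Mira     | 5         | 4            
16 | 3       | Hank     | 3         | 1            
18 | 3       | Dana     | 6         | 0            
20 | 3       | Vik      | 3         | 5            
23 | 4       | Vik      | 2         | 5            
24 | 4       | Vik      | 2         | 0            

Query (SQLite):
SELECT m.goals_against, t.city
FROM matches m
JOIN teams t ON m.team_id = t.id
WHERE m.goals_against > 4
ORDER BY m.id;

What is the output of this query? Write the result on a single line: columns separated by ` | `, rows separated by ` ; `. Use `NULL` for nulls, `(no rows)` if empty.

Each matches row matches the teams row where team_id = teams.id.
Then keep rows with m.goals_against > 4.

6 | Lima ; 5 | Austin ; 5 | Austin ; 5 | Lima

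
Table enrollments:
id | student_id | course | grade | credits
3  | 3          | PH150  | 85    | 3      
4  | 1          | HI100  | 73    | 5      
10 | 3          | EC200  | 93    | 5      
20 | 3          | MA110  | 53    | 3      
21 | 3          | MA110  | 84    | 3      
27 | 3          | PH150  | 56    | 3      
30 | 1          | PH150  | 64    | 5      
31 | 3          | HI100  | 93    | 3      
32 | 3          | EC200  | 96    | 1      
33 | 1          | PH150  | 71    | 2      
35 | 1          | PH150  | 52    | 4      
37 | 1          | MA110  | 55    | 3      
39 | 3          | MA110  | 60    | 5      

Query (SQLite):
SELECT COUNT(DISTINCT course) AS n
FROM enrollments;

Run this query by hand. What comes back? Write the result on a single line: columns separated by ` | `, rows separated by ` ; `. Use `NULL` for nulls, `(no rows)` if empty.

4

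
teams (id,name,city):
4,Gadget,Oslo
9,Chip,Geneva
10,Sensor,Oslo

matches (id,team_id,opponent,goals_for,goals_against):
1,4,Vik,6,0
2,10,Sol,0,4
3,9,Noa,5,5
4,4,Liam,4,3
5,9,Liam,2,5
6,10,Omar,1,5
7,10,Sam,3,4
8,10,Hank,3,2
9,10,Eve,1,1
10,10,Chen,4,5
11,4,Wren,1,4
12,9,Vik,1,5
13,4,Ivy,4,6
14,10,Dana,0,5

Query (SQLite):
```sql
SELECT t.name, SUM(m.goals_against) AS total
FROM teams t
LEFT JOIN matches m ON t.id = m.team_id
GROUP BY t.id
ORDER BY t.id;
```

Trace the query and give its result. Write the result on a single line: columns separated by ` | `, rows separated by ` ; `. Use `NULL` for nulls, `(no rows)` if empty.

Gadget | 13 ; Chip | 15 ; Sensor | 26

LEFT JOIN keeps every teams row; unmatched ones get NULL for matches columns.
Group by teams.id and compute SUM(m.goals_against). SUM over an all-NULL group is NULL.
  4: ids {1, 4, 11, 13} → SUM(m.goals_against)=13
  9: ids {3, 5, 12} → SUM(m.goals_against)=15
  10: ids {2, 6, 7, 8, 9, 10, 14} → SUM(m.goals_against)=26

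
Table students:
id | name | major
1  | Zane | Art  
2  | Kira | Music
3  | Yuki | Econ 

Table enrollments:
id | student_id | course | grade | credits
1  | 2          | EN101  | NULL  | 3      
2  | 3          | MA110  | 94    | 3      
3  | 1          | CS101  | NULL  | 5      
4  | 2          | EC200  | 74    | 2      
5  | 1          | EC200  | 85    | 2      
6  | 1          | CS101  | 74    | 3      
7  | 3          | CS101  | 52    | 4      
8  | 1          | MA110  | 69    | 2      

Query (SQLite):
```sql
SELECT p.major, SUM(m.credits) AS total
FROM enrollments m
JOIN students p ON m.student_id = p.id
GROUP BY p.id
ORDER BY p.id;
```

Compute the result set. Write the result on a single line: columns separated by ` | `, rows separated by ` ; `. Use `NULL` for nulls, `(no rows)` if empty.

Join each enrollments row to its students via student_id.
Group joined rows by students.id; compute SUM(m.credits) per group.
  1: ids {3, 5, 6, 8} → SUM(m.credits)=12
  2: ids {1, 4} → SUM(m.credits)=5
  3: ids {2, 7} → SUM(m.credits)=7

Art | 12 ; Music | 5 ; Econ | 7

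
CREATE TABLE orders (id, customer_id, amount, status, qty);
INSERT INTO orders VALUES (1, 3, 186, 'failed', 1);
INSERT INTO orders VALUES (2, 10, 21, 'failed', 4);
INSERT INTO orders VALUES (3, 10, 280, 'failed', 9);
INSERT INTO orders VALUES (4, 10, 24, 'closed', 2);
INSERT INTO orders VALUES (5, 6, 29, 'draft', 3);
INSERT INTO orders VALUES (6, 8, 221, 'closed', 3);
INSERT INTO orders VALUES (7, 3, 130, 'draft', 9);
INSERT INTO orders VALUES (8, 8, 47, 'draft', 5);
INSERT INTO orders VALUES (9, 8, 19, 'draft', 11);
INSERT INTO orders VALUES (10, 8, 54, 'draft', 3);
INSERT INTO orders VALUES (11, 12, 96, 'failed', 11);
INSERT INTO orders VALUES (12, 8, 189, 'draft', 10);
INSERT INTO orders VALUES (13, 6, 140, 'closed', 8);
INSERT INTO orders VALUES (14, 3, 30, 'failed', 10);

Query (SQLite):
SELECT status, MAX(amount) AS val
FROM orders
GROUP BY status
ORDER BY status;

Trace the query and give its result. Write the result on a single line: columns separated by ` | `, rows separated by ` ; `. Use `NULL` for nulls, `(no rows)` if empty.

closed | 221 ; draft | 189 ; failed | 280

Partition orders by status; compute MAX(amount) within each group.
  closed: ids {4, 6, 13} → MAX(amount)=221
  draft: ids {5, 7, 8, 9, 10, 12} → MAX(amount)=189
  failed: ids {1, 2, 3, 11, 14} → MAX(amount)=280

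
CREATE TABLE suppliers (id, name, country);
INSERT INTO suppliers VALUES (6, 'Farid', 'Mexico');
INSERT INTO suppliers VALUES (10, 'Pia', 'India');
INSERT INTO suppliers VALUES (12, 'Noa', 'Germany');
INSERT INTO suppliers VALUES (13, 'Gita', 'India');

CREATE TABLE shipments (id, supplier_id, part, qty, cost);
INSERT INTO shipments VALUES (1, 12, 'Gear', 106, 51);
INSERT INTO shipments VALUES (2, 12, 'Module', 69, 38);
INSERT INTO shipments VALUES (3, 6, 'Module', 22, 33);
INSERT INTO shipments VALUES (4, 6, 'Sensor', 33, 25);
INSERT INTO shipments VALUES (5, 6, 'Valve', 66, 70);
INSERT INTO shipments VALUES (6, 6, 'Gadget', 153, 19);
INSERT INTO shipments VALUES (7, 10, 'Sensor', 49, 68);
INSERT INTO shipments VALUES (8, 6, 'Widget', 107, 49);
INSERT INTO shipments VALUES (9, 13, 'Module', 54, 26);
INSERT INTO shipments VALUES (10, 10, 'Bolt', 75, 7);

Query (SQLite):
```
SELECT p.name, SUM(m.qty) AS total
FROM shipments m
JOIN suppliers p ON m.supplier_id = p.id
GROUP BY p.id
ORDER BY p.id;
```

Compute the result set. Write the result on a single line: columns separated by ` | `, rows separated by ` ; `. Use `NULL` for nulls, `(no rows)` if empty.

Farid | 381 ; Pia | 124 ; Noa | 175 ; Gita | 54

Join each shipments row to its suppliers via supplier_id.
Group joined rows by suppliers.id; compute SUM(m.qty) per group.
  6: ids {3, 4, 5, 6, 8} → SUM(m.qty)=381
  10: ids {7, 10} → SUM(m.qty)=124
  12: ids {1, 2} → SUM(m.qty)=175
  13: ids {9} → SUM(m.qty)=54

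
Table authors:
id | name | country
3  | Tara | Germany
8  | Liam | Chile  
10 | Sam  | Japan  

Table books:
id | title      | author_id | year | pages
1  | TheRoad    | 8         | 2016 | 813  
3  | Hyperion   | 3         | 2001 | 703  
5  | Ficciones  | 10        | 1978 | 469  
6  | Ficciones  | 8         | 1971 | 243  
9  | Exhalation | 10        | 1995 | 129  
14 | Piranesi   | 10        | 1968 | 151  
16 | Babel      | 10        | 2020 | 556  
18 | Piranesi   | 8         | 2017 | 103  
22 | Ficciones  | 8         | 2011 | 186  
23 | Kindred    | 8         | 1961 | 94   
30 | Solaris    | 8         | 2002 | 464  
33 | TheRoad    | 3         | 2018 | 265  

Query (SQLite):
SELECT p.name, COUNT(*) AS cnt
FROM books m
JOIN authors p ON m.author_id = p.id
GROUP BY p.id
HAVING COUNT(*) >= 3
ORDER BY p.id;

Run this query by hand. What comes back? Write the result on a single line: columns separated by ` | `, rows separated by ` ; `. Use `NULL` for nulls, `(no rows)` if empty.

Liam | 6 ; Sam | 4

Join each books row to its authors via author_id.
Group joined rows by authors.id; compute COUNT(*) per group.
HAVING: keep groups with count ≥ 3.
  3: ids {3, 33} → COUNT(*)=2
  8: ids {1, 6, 18, 22, 23, 30} → COUNT(*)=6
  10: ids {5, 9, 14, 16} → COUNT(*)=4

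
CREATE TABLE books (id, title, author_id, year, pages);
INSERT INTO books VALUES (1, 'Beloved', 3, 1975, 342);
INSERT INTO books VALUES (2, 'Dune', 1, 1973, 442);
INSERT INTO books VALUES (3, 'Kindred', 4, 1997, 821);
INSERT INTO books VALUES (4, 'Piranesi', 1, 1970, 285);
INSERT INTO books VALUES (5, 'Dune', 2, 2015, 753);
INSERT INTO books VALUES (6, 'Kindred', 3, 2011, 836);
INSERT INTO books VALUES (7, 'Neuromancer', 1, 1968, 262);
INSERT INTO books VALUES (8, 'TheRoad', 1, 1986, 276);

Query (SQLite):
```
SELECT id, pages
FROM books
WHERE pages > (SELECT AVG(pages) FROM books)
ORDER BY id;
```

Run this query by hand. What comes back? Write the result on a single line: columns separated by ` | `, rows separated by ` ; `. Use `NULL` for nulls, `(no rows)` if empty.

3 | 821 ; 5 | 753 ; 6 | 836

Scalar subquery: AVG(pages) over all books rows = 502.125.
Keep rows where pages > that value.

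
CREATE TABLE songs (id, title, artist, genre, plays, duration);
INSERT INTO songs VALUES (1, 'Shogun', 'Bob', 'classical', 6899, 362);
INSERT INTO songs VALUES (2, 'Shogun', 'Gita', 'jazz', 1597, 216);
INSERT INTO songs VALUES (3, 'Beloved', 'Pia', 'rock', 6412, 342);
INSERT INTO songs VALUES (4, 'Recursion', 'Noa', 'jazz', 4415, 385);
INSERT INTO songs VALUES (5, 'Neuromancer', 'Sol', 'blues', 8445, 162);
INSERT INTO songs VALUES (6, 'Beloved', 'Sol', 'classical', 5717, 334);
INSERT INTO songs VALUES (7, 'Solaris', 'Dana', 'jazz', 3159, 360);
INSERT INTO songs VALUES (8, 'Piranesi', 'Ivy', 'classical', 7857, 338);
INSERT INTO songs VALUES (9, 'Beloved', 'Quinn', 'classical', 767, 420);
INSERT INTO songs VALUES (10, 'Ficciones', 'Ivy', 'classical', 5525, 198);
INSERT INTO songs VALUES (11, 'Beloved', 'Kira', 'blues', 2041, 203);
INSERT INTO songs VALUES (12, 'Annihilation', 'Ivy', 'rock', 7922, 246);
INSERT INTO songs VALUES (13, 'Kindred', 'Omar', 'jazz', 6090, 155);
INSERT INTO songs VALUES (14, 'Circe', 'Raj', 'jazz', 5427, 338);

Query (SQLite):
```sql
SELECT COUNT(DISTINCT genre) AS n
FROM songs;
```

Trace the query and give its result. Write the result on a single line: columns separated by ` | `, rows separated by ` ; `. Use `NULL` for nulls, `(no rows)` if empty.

4

Count distinct non-NULL genre values.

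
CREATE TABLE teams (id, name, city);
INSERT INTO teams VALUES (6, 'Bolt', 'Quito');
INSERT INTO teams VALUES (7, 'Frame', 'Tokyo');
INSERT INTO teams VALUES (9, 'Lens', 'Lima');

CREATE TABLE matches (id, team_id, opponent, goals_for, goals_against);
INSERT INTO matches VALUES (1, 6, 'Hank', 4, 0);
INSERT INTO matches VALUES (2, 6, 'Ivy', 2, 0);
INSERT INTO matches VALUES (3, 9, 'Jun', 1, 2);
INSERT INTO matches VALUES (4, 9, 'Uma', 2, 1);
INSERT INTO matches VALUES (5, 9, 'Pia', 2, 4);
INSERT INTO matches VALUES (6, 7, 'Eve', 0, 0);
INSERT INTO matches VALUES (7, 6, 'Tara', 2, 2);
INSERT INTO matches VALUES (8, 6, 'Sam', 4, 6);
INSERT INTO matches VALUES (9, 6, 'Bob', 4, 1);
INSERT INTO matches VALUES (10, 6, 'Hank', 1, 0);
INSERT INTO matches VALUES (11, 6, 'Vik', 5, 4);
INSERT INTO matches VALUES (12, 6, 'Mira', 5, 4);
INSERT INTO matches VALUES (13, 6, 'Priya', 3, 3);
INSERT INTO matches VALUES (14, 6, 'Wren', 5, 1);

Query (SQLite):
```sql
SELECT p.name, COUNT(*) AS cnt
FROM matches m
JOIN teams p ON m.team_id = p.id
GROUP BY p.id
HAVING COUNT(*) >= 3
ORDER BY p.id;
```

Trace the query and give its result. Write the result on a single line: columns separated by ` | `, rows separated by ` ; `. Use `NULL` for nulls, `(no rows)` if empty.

Bolt | 10 ; Lens | 3

Join each matches row to its teams via team_id.
Group joined rows by teams.id; compute COUNT(*) per group.
HAVING: keep groups with count ≥ 3.
  6: ids {1, 2, 7, 8, 9, 10, 11, 12, 13, 14} → COUNT(*)=10
  7: ids {6} → COUNT(*)=1
  9: ids {3, 4, 5} → COUNT(*)=3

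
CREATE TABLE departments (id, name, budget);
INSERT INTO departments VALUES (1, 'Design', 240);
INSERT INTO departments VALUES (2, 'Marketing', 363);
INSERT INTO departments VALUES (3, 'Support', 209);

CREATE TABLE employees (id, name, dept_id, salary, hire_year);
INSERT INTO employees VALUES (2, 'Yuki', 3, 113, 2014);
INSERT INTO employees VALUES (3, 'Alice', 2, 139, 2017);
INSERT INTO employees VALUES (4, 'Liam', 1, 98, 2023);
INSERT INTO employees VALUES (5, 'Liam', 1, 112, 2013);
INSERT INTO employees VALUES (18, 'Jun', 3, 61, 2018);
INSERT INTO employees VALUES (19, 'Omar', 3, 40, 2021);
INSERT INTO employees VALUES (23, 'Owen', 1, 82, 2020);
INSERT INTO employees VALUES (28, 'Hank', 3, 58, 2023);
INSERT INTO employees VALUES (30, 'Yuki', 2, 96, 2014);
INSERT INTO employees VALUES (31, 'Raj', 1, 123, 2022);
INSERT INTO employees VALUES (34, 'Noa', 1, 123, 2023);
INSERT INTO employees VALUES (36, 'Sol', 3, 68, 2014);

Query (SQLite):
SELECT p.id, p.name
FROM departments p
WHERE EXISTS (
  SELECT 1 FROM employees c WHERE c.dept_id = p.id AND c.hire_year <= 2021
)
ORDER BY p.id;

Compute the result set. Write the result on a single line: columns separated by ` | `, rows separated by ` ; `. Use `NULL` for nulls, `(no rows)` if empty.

For each departments row, check whether any employees with matching dept_id has hire_year <= 2021.
Keep rows where that is true.

1 | Design ; 2 | Marketing ; 3 | Support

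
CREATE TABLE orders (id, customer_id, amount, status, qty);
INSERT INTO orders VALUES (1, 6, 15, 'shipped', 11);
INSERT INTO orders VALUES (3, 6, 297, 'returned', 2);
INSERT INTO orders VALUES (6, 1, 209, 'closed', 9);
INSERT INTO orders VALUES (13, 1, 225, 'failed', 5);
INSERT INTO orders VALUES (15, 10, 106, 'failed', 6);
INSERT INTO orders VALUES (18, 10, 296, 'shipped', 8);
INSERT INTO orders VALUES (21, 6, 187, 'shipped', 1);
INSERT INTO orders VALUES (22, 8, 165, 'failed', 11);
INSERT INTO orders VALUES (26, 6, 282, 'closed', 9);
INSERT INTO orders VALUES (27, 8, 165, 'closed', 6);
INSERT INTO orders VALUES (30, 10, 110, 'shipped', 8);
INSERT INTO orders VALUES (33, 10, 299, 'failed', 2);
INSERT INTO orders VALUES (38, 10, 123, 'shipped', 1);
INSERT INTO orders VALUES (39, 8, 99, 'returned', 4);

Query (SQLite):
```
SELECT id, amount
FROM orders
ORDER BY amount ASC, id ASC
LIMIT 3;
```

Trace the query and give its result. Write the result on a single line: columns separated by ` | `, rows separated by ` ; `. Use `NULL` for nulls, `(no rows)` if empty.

1 | 15 ; 39 | 99 ; 15 | 106

Sort by amount asc, tiebreak id asc: (15, id=1), (99, id=39), (106, id=15), (110, id=30), (123, id=38), (165, id=22) …. Take first 3.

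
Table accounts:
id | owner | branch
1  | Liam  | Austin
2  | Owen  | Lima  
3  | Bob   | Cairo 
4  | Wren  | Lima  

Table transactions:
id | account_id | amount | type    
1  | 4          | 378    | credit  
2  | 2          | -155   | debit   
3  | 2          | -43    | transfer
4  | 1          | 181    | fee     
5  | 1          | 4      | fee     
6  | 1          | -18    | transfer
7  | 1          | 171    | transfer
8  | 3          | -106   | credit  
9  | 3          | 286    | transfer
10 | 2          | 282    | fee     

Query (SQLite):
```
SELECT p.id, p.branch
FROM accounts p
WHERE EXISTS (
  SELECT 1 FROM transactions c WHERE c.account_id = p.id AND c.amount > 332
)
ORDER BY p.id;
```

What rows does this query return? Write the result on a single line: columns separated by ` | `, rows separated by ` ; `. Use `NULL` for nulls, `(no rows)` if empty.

4 | Lima

For each accounts row, check whether any transactions with matching account_id has amount > 332.
Keep rows where that is true.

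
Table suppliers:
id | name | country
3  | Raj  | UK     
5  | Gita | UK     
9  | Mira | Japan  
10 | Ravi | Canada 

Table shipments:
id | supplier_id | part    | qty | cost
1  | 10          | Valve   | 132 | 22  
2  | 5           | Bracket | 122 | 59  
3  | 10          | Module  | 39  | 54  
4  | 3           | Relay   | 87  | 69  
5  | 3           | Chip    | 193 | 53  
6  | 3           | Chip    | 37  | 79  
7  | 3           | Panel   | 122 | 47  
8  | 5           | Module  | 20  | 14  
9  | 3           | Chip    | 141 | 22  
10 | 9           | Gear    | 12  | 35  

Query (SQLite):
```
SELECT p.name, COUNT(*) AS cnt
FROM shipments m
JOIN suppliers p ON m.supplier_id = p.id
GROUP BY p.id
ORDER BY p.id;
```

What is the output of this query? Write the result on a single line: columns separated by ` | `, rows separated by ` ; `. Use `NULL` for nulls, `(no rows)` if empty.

Raj | 5 ; Gita | 2 ; Mira | 1 ; Ravi | 2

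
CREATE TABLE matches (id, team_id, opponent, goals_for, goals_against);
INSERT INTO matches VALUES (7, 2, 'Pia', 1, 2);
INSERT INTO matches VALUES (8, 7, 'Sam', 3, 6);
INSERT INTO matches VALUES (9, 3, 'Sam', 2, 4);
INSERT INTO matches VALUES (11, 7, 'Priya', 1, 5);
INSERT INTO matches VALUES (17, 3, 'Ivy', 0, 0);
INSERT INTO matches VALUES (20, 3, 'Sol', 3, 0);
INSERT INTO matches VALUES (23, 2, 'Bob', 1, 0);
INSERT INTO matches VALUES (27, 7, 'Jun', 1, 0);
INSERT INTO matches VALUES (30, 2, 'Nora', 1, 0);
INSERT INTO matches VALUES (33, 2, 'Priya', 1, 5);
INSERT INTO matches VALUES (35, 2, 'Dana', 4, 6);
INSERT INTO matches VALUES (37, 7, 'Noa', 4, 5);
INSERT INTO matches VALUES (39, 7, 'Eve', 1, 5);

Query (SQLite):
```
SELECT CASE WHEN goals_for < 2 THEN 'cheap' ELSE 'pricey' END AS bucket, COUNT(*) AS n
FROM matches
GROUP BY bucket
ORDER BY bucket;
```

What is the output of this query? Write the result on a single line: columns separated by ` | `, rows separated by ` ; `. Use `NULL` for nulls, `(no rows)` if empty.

Bucket rows by goals_for < 2 → 'cheap' else 'pricey'; count each bucket.

cheap | 8 ; pricey | 5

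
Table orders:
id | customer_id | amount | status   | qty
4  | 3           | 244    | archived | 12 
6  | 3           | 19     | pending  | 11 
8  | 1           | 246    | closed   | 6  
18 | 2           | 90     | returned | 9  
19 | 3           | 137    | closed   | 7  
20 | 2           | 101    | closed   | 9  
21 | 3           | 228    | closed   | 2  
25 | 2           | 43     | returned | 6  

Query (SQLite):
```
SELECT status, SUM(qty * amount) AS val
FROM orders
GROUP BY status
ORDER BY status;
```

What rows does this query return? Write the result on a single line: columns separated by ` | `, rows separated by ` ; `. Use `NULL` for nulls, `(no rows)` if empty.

archived | 2928 ; closed | 3800 ; pending | 209 ; returned | 1068

For each row compute qty * amount.
Group by status; take SUM of the expression per group.
  archived: ids {4} → SUM(qty * amount)=2928
  closed: ids {8, 19, 20, 21} → SUM(qty * amount)=3800
  pending: ids {6} → SUM(qty * amount)=209
  returned: ids {18, 25} → SUM(qty * amount)=1068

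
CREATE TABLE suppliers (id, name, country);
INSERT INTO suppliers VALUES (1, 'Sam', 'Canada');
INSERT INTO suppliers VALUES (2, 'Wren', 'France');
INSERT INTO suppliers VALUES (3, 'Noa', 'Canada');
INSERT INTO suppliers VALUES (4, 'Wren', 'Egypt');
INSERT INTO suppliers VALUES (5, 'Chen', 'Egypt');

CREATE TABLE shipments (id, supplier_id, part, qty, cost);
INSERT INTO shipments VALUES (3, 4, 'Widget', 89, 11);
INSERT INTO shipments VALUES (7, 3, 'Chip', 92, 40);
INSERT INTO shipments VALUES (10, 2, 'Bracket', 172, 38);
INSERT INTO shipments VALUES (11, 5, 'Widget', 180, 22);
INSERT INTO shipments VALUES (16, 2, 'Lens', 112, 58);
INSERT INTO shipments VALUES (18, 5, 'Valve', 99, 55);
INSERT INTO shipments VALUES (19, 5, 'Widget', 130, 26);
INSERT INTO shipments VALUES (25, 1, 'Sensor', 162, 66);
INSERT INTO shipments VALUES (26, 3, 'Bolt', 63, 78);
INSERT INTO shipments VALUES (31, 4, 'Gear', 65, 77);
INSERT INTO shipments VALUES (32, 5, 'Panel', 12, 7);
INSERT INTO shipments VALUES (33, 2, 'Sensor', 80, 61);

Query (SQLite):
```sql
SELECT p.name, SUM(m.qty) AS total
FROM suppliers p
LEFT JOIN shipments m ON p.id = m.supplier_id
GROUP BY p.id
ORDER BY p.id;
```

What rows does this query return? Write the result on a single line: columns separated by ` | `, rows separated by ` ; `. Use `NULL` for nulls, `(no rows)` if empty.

Sam | 162 ; Wren | 364 ; Noa | 155 ; Wren | 154 ; Chen | 421

LEFT JOIN keeps every suppliers row; unmatched ones get NULL for shipments columns.
Group by suppliers.id and compute SUM(m.qty). SUM over an all-NULL group is NULL.
  1: ids {25} → SUM(m.qty)=162
  2: ids {10, 16, 33} → SUM(m.qty)=364
  3: ids {7, 26} → SUM(m.qty)=155
  4: ids {3, 31} → SUM(m.qty)=154
  5: ids {11, 18, 19, 32} → SUM(m.qty)=421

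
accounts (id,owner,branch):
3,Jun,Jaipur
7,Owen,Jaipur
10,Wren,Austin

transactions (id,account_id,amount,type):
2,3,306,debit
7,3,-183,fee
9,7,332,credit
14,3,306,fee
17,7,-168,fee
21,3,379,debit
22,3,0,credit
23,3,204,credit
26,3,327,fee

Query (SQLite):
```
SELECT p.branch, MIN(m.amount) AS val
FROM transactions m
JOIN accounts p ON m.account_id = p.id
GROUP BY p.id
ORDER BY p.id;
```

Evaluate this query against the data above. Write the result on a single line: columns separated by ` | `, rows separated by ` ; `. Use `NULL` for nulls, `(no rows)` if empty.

Join each transactions row to its accounts via account_id.
Group joined rows by accounts.id; compute MIN(m.amount) per group.
  3: ids {2, 7, 14, 21, 22, 23, 26} → MIN(m.amount)=-183
  7: ids {9, 17} → MIN(m.amount)=-168

Jaipur | -183 ; Jaipur | -168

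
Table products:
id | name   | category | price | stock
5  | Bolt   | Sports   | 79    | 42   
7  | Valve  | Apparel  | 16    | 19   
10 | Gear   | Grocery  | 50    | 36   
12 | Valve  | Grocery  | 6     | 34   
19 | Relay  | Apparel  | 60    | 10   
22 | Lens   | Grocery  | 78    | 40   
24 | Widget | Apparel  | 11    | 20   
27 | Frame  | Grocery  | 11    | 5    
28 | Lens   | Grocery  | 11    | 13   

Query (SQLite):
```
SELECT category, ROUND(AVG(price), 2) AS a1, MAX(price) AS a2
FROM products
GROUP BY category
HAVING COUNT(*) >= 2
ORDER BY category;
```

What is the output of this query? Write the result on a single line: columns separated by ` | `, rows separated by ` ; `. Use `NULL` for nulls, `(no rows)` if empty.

Group products by category.
Per group compute: ROUND(AVG(price), 2), MAX(price).
HAVING: drop groups with fewer than 2 rows.
  Apparel: ids {7, 19, 24} → ROUND(AVG(price), 2)=29, MAX(price)=60
  Grocery: ids {10, 12, 22, 27, 28} → ROUND(AVG(price), 2)=31.2, MAX(price)=78
  Sports: ids {5} → ROUND(AVG(price), 2)=79, MAX(price)=79

Apparel | 29 | 60 ; Grocery | 31.2 | 78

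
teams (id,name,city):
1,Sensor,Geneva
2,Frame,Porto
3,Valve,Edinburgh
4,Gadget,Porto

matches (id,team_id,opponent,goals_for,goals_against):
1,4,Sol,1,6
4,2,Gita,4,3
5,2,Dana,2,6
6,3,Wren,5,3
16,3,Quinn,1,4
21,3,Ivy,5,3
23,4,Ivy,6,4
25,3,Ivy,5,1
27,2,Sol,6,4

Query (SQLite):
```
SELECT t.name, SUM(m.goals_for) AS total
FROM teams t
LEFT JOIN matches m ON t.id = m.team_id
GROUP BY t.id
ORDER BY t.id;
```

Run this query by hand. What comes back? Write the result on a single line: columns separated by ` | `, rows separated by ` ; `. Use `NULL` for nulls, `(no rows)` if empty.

Sensor | NULL ; Frame | 12 ; Valve | 16 ; Gadget | 7

LEFT JOIN keeps every teams row; unmatched ones get NULL for matches columns.
Group by teams.id and compute SUM(m.goals_for). SUM over an all-NULL group is NULL.
  1: ids {—} → SUM(m.goals_for)=NULL
  2: ids {4, 5, 27} → SUM(m.goals_for)=12
  3: ids {6, 16, 21, 25} → SUM(m.goals_for)=16
  4: ids {1, 23} → SUM(m.goals_for)=7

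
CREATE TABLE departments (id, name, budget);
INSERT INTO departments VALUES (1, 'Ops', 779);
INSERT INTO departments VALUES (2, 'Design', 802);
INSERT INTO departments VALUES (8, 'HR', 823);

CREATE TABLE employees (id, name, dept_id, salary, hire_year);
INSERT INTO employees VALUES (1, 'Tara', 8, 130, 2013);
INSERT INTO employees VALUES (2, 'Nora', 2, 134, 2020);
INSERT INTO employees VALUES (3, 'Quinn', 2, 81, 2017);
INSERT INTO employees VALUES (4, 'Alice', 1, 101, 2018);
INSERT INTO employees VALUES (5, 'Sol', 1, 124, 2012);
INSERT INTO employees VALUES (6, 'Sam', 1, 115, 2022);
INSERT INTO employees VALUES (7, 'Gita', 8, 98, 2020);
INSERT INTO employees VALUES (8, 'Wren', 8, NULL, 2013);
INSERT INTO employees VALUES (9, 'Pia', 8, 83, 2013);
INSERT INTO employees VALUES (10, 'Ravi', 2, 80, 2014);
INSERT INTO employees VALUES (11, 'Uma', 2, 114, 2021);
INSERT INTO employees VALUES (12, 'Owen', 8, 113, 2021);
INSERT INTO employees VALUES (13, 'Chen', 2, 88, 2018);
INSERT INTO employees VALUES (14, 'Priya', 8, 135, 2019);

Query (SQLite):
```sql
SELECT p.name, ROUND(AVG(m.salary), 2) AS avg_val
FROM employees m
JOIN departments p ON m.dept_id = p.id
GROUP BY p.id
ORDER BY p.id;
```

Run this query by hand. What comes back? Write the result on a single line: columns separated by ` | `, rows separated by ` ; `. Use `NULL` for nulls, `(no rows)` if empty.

Ops | 113.33 ; Design | 99.4 ; HR | 111.8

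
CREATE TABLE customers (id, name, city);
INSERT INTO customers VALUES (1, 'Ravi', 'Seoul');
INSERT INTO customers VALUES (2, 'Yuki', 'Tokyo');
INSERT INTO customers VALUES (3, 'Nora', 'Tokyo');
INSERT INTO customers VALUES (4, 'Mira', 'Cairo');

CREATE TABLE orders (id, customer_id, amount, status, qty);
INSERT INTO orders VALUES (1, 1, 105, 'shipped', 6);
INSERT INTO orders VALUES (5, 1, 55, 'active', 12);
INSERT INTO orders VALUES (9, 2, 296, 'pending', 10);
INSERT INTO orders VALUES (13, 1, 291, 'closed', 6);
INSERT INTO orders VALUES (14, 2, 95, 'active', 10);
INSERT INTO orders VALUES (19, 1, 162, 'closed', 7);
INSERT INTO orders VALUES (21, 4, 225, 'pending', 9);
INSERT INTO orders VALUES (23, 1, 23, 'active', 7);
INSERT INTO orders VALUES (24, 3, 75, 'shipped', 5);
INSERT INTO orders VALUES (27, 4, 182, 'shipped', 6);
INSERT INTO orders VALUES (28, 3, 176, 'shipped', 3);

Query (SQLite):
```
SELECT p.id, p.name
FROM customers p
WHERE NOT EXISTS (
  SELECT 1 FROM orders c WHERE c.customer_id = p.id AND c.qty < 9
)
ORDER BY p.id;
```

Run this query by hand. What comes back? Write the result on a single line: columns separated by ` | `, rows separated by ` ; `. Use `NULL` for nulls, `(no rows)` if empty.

For each customers row, check whether any orders with matching customer_id has qty < 9.
Keep rows where that is false.

2 | Yuki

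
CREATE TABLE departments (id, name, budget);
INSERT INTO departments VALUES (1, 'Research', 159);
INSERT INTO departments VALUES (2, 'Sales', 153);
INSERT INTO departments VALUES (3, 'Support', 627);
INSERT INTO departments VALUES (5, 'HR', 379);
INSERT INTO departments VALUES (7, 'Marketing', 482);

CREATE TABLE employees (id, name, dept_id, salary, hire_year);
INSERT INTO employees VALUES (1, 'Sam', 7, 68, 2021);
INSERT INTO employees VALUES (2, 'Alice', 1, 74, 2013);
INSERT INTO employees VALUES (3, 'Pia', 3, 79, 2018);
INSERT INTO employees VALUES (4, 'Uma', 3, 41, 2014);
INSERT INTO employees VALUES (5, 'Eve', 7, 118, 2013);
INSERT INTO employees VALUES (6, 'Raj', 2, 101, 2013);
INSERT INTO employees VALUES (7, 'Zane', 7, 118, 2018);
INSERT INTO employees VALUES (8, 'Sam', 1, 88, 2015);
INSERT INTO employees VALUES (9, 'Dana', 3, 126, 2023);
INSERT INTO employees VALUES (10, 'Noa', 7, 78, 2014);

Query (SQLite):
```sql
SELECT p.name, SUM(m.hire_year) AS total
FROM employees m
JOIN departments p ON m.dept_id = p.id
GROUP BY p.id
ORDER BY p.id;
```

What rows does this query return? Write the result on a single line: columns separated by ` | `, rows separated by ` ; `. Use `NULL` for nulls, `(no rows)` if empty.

Research | 4028 ; Sales | 2013 ; Support | 6055 ; Marketing | 8066

Join each employees row to its departments via dept_id.
Group joined rows by departments.id; compute SUM(m.hire_year) per group.
  1: ids {2, 8} → SUM(m.hire_year)=4028
  2: ids {6} → SUM(m.hire_year)=2013
  3: ids {3, 4, 9} → SUM(m.hire_year)=6055
  7: ids {1, 5, 7, 10} → SUM(m.hire_year)=8066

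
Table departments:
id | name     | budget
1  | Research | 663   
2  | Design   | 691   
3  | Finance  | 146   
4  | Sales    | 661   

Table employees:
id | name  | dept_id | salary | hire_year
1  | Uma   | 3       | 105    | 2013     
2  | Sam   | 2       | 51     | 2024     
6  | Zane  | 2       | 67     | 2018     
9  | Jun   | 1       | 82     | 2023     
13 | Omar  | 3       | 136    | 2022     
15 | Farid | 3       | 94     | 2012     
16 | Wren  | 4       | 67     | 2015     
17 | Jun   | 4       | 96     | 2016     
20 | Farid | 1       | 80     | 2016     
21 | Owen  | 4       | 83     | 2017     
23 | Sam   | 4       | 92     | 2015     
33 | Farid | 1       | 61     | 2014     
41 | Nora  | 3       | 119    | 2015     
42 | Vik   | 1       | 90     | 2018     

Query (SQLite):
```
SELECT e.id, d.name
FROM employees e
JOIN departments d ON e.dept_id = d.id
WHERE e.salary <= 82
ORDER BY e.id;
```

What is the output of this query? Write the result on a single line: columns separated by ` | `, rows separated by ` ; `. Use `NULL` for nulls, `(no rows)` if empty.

Each employees row matches the departments row where dept_id = departments.id.
Then keep rows with e.salary <= 82.

2 | Design ; 6 | Design ; 9 | Research ; 16 | Sales ; 20 | Research ; 33 | Research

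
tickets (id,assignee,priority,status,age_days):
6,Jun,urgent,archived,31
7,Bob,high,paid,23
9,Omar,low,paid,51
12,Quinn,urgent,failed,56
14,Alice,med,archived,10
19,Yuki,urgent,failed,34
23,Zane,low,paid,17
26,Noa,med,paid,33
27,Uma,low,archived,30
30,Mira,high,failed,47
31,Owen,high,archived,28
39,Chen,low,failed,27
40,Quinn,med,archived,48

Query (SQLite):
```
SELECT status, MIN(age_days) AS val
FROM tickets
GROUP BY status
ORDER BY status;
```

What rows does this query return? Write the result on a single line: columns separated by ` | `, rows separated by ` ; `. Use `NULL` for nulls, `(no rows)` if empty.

Partition tickets by status; compute MIN(age_days) within each group.
  archived: ids {6, 14, 27, 31, 40} → MIN(age_days)=10
  failed: ids {12, 19, 30, 39} → MIN(age_days)=27
  paid: ids {7, 9, 23, 26} → MIN(age_days)=17

archived | 10 ; failed | 27 ; paid | 17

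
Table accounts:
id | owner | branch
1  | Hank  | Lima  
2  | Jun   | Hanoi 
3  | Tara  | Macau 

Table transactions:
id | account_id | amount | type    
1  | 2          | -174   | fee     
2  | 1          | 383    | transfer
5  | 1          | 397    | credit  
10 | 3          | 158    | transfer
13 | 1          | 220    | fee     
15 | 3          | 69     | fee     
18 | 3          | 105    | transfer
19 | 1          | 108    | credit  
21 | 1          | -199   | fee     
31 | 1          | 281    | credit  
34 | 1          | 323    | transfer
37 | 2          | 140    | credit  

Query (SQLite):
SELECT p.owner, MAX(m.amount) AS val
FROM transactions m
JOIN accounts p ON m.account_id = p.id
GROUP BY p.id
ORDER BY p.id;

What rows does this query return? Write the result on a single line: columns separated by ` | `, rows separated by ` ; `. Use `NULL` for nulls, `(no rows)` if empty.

Hank | 397 ; Jun | 140 ; Tara | 158

Join each transactions row to its accounts via account_id.
Group joined rows by accounts.id; compute MAX(m.amount) per group.
  1: ids {2, 5, 13, 19, 21, 31, 34} → MAX(m.amount)=397
  2: ids {1, 37} → MAX(m.amount)=140
  3: ids {10, 15, 18} → MAX(m.amount)=158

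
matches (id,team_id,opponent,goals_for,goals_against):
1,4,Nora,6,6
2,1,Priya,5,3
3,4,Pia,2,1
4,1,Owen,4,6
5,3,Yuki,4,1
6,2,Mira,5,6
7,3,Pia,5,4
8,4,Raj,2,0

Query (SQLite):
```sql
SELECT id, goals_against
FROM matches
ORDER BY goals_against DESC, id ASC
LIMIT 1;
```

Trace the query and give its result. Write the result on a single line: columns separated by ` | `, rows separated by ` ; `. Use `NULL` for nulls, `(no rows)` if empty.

1 | 6

Sort by goals_against desc, tiebreak id asc: (6, id=1), (6, id=4), (6, id=6), (4, id=7) …. Take first 1.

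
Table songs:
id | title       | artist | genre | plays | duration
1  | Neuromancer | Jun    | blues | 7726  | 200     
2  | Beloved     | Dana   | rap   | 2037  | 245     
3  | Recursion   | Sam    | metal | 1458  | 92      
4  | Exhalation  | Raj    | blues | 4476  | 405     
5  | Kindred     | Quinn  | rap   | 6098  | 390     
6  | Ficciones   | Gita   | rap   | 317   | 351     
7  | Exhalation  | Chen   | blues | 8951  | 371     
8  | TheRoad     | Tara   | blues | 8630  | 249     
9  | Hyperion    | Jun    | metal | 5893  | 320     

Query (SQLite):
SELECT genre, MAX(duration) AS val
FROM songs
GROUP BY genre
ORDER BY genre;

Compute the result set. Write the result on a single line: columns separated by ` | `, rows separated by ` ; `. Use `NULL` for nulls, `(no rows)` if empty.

Partition songs by genre; compute MAX(duration) within each group.
  blues: ids {1, 4, 7, 8} → MAX(duration)=405
  metal: ids {3, 9} → MAX(duration)=320
  rap: ids {2, 5, 6} → MAX(duration)=390

blues | 405 ; metal | 320 ; rap | 390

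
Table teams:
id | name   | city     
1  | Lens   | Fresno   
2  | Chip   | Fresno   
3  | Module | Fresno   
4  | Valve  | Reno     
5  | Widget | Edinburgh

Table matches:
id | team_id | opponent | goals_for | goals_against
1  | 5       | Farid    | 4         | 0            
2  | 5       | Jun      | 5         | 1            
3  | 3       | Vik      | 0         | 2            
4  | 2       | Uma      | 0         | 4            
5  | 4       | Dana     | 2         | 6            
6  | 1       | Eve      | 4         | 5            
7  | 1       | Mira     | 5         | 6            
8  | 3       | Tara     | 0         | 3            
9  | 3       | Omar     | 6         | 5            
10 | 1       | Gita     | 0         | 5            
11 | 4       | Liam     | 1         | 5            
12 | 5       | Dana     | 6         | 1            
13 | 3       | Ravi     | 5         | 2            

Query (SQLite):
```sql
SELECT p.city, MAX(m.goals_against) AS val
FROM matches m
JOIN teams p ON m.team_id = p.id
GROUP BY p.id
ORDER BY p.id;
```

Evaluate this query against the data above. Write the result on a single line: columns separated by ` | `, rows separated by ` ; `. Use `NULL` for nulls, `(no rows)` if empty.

Fresno | 6 ; Fresno | 4 ; Fresno | 5 ; Reno | 6 ; Edinburgh | 1

Join each matches row to its teams via team_id.
Group joined rows by teams.id; compute MAX(m.goals_against) per group.
  1: ids {6, 7, 10} → MAX(m.goals_against)=6
  2: ids {4} → MAX(m.goals_against)=4
  3: ids {3, 8, 9, 13} → MAX(m.goals_against)=5
  4: ids {5, 11} → MAX(m.goals_against)=6
  5: ids {1, 2, 12} → MAX(m.goals_against)=1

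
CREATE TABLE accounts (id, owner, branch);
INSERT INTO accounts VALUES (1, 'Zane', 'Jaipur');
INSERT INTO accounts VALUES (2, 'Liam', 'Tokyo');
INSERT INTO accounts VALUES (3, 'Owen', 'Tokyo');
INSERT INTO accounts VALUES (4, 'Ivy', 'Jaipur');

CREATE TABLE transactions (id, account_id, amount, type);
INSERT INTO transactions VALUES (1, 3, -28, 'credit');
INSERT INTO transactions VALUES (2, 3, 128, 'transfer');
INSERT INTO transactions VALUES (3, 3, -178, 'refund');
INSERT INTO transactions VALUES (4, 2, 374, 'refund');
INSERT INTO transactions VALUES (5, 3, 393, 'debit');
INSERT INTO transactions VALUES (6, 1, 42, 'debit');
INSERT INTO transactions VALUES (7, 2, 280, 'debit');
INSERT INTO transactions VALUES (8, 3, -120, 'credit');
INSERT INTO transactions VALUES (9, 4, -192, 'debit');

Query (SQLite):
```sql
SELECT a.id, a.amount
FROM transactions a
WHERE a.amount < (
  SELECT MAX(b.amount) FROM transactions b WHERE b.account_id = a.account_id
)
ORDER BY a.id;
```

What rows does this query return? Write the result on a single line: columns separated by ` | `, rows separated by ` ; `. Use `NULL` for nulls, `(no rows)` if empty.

For each transactions row a, compute MAX(amount) over rows sharing a.account_id.
Keep row a if a.amount < that per-group MAX.
  account_id=1: MAX(amount) = 42
  account_id=2: MAX(amount) = 374
  account_id=3: MAX(amount) = 393
  account_id=4: MAX(amount) = -192

1 | -28 ; 2 | 128 ; 3 | -178 ; 7 | 280 ; 8 | -120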